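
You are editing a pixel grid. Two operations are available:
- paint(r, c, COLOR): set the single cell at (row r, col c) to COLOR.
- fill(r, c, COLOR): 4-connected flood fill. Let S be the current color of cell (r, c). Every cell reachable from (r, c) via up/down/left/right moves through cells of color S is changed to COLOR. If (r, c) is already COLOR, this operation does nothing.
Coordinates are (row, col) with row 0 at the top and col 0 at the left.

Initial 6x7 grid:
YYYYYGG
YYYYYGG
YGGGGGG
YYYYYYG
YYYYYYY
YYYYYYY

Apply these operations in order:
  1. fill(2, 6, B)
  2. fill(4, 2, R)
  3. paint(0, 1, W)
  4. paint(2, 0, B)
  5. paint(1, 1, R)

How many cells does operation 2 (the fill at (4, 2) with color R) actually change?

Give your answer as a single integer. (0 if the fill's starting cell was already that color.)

Answer: 31

Derivation:
After op 1 fill(2,6,B) [11 cells changed]:
YYYYYBB
YYYYYBB
YBBBBBB
YYYYYYB
YYYYYYY
YYYYYYY
After op 2 fill(4,2,R) [31 cells changed]:
RRRRRBB
RRRRRBB
RBBBBBB
RRRRRRB
RRRRRRR
RRRRRRR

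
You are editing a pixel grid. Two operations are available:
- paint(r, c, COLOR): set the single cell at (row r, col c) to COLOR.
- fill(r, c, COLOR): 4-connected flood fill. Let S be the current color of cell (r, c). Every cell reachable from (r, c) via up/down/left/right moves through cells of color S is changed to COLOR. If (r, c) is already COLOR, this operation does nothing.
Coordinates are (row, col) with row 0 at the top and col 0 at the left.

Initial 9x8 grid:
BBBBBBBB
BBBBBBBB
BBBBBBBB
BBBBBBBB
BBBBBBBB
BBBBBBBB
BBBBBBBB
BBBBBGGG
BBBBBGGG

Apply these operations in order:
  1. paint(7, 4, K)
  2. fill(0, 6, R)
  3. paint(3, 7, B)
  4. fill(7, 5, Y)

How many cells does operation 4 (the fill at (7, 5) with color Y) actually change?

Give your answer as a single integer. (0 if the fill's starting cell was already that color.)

After op 1 paint(7,4,K):
BBBBBBBB
BBBBBBBB
BBBBBBBB
BBBBBBBB
BBBBBBBB
BBBBBBBB
BBBBBBBB
BBBBKGGG
BBBBBGGG
After op 2 fill(0,6,R) [65 cells changed]:
RRRRRRRR
RRRRRRRR
RRRRRRRR
RRRRRRRR
RRRRRRRR
RRRRRRRR
RRRRRRRR
RRRRKGGG
RRRRRGGG
After op 3 paint(3,7,B):
RRRRRRRR
RRRRRRRR
RRRRRRRR
RRRRRRRB
RRRRRRRR
RRRRRRRR
RRRRRRRR
RRRRKGGG
RRRRRGGG
After op 4 fill(7,5,Y) [6 cells changed]:
RRRRRRRR
RRRRRRRR
RRRRRRRR
RRRRRRRB
RRRRRRRR
RRRRRRRR
RRRRRRRR
RRRRKYYY
RRRRRYYY

Answer: 6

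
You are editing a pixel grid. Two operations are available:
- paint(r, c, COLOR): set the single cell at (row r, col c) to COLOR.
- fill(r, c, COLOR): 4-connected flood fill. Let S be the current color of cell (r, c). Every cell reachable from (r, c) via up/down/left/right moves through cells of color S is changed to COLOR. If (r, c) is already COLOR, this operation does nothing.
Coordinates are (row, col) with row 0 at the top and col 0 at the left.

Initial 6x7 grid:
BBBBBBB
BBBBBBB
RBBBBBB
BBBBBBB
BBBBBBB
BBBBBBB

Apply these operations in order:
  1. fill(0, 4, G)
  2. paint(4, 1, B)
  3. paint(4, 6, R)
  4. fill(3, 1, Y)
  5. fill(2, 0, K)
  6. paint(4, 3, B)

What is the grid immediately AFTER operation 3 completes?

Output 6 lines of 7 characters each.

After op 1 fill(0,4,G) [41 cells changed]:
GGGGGGG
GGGGGGG
RGGGGGG
GGGGGGG
GGGGGGG
GGGGGGG
After op 2 paint(4,1,B):
GGGGGGG
GGGGGGG
RGGGGGG
GGGGGGG
GBGGGGG
GGGGGGG
After op 3 paint(4,6,R):
GGGGGGG
GGGGGGG
RGGGGGG
GGGGGGG
GBGGGGR
GGGGGGG

Answer: GGGGGGG
GGGGGGG
RGGGGGG
GGGGGGG
GBGGGGR
GGGGGGG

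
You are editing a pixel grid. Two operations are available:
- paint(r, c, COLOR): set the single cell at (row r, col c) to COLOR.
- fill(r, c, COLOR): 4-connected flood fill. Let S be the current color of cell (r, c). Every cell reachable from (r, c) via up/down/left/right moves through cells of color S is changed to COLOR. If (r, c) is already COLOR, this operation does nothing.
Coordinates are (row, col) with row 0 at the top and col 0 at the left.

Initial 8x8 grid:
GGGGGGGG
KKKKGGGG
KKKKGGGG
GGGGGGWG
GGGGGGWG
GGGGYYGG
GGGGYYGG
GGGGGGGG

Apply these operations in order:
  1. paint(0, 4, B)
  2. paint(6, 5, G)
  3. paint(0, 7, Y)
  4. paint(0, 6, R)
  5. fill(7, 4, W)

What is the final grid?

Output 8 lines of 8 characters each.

Answer: GGGGBWRY
KKKKWWWW
KKKKWWWW
WWWWWWWW
WWWWWWWW
WWWWYYWW
WWWWYWWW
WWWWWWWW

Derivation:
After op 1 paint(0,4,B):
GGGGBGGG
KKKKGGGG
KKKKGGGG
GGGGGGWG
GGGGGGWG
GGGGYYGG
GGGGYYGG
GGGGGGGG
After op 2 paint(6,5,G):
GGGGBGGG
KKKKGGGG
KKKKGGGG
GGGGGGWG
GGGGGGWG
GGGGYYGG
GGGGYGGG
GGGGGGGG
After op 3 paint(0,7,Y):
GGGGBGGY
KKKKGGGG
KKKKGGGG
GGGGGGWG
GGGGGGWG
GGGGYYGG
GGGGYGGG
GGGGGGGG
After op 4 paint(0,6,R):
GGGGBGRY
KKKKGGGG
KKKKGGGG
GGGGGGWG
GGGGGGWG
GGGGYYGG
GGGGYGGG
GGGGGGGG
After op 5 fill(7,4,W) [44 cells changed]:
GGGGBWRY
KKKKWWWW
KKKKWWWW
WWWWWWWW
WWWWWWWW
WWWWYYWW
WWWWYWWW
WWWWWWWW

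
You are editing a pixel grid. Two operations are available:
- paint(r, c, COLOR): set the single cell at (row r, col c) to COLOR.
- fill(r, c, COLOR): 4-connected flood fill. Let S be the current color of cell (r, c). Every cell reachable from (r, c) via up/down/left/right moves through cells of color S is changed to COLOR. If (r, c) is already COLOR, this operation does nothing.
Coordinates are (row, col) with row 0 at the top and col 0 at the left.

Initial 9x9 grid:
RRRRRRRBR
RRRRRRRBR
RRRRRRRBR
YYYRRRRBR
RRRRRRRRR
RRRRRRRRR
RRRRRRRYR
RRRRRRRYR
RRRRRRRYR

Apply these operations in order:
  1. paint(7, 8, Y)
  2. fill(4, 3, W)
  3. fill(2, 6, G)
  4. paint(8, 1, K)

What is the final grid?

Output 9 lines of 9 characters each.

Answer: GGGGGGGBG
GGGGGGGBG
GGGGGGGBG
YYYGGGGBG
GGGGGGGGG
GGGGGGGGG
GGGGGGGYG
GGGGGGGYY
GKGGGGGYR

Derivation:
After op 1 paint(7,8,Y):
RRRRRRRBR
RRRRRRRBR
RRRRRRRBR
YYYRRRRBR
RRRRRRRRR
RRRRRRRRR
RRRRRRRYR
RRRRRRRYY
RRRRRRRYR
After op 2 fill(4,3,W) [69 cells changed]:
WWWWWWWBW
WWWWWWWBW
WWWWWWWBW
YYYWWWWBW
WWWWWWWWW
WWWWWWWWW
WWWWWWWYW
WWWWWWWYY
WWWWWWWYR
After op 3 fill(2,6,G) [69 cells changed]:
GGGGGGGBG
GGGGGGGBG
GGGGGGGBG
YYYGGGGBG
GGGGGGGGG
GGGGGGGGG
GGGGGGGYG
GGGGGGGYY
GGGGGGGYR
After op 4 paint(8,1,K):
GGGGGGGBG
GGGGGGGBG
GGGGGGGBG
YYYGGGGBG
GGGGGGGGG
GGGGGGGGG
GGGGGGGYG
GGGGGGGYY
GKGGGGGYR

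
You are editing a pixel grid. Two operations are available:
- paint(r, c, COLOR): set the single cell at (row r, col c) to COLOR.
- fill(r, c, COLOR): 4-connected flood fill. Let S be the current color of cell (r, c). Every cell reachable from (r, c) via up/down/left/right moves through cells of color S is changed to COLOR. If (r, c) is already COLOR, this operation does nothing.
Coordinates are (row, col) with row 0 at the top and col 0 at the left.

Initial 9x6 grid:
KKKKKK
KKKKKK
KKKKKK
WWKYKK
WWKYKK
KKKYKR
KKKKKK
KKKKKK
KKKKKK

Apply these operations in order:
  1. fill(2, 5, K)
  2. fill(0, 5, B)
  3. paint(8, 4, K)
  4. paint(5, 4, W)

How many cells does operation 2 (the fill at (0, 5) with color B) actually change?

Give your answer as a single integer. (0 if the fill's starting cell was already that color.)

Answer: 46

Derivation:
After op 1 fill(2,5,K) [0 cells changed]:
KKKKKK
KKKKKK
KKKKKK
WWKYKK
WWKYKK
KKKYKR
KKKKKK
KKKKKK
KKKKKK
After op 2 fill(0,5,B) [46 cells changed]:
BBBBBB
BBBBBB
BBBBBB
WWBYBB
WWBYBB
BBBYBR
BBBBBB
BBBBBB
BBBBBB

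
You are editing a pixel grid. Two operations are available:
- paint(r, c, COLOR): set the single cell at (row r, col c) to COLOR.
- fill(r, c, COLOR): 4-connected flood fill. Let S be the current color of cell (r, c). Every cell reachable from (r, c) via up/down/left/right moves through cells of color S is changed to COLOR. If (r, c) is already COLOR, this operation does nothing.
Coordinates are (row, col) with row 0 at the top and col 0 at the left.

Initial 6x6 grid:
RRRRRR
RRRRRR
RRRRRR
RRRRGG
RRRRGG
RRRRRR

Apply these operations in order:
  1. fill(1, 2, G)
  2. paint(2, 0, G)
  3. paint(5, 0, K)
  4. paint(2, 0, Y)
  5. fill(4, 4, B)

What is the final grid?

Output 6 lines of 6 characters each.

Answer: BBBBBB
BBBBBB
YBBBBB
BBBBBB
BBBBBB
KBBBBB

Derivation:
After op 1 fill(1,2,G) [32 cells changed]:
GGGGGG
GGGGGG
GGGGGG
GGGGGG
GGGGGG
GGGGGG
After op 2 paint(2,0,G):
GGGGGG
GGGGGG
GGGGGG
GGGGGG
GGGGGG
GGGGGG
After op 3 paint(5,0,K):
GGGGGG
GGGGGG
GGGGGG
GGGGGG
GGGGGG
KGGGGG
After op 4 paint(2,0,Y):
GGGGGG
GGGGGG
YGGGGG
GGGGGG
GGGGGG
KGGGGG
After op 5 fill(4,4,B) [34 cells changed]:
BBBBBB
BBBBBB
YBBBBB
BBBBBB
BBBBBB
KBBBBB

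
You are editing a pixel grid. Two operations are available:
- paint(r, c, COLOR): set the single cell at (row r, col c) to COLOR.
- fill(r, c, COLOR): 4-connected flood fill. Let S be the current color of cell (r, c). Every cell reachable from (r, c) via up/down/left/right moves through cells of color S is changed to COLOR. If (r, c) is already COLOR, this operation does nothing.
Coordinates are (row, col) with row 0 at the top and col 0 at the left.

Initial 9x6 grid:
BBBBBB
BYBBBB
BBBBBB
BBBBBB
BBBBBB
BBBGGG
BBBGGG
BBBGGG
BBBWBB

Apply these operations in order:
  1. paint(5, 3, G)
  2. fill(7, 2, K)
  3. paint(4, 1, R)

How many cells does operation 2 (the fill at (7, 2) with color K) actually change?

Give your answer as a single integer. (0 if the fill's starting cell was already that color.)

Answer: 41

Derivation:
After op 1 paint(5,3,G):
BBBBBB
BYBBBB
BBBBBB
BBBBBB
BBBBBB
BBBGGG
BBBGGG
BBBGGG
BBBWBB
After op 2 fill(7,2,K) [41 cells changed]:
KKKKKK
KYKKKK
KKKKKK
KKKKKK
KKKKKK
KKKGGG
KKKGGG
KKKGGG
KKKWBB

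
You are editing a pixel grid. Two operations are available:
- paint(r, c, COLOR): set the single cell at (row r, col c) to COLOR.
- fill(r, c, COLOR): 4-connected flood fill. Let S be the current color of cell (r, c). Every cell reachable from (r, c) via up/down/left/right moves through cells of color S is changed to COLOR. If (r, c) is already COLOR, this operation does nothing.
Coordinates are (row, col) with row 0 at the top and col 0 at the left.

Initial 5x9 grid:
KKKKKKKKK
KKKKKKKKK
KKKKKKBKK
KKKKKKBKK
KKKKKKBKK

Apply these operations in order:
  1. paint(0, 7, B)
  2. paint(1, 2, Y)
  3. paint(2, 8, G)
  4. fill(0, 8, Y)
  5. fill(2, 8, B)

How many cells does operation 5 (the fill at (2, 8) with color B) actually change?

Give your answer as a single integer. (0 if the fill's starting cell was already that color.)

After op 1 paint(0,7,B):
KKKKKKKBK
KKKKKKKKK
KKKKKKBKK
KKKKKKBKK
KKKKKKBKK
After op 2 paint(1,2,Y):
KKKKKKKBK
KKYKKKKKK
KKKKKKBKK
KKKKKKBKK
KKKKKKBKK
After op 3 paint(2,8,G):
KKKKKKKBK
KKYKKKKKK
KKKKKKBKG
KKKKKKBKK
KKKKKKBKK
After op 4 fill(0,8,Y) [39 cells changed]:
YYYYYYYBY
YYYYYYYYY
YYYYYYBYG
YYYYYYBYY
YYYYYYBYY
After op 5 fill(2,8,B) [1 cells changed]:
YYYYYYYBY
YYYYYYYYY
YYYYYYBYB
YYYYYYBYY
YYYYYYBYY

Answer: 1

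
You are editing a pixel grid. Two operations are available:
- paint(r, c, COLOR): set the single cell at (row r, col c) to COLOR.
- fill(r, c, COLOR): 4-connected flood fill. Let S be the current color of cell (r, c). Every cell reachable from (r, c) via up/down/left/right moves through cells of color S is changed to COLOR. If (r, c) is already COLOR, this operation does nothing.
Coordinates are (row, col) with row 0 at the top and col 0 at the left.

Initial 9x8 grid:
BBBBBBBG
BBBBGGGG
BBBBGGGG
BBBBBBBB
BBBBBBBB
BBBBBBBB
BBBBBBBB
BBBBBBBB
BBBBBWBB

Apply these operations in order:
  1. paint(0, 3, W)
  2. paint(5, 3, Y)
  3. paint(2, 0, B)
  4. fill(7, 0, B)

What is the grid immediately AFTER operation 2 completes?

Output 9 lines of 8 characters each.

After op 1 paint(0,3,W):
BBBWBBBG
BBBBGGGG
BBBBGGGG
BBBBBBBB
BBBBBBBB
BBBBBBBB
BBBBBBBB
BBBBBBBB
BBBBBWBB
After op 2 paint(5,3,Y):
BBBWBBBG
BBBBGGGG
BBBBGGGG
BBBBBBBB
BBBBBBBB
BBBYBBBB
BBBBBBBB
BBBBBBBB
BBBBBWBB

Answer: BBBWBBBG
BBBBGGGG
BBBBGGGG
BBBBBBBB
BBBBBBBB
BBBYBBBB
BBBBBBBB
BBBBBBBB
BBBBBWBB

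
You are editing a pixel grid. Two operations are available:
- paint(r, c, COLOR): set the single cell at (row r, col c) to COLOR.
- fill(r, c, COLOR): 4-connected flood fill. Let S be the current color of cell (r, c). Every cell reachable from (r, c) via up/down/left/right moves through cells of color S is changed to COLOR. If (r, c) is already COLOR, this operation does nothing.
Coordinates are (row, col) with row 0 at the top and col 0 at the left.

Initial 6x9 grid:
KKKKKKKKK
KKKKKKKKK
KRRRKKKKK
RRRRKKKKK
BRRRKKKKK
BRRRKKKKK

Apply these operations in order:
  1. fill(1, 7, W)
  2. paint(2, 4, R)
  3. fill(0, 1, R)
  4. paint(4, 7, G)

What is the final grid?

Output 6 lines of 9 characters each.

After op 1 fill(1,7,W) [39 cells changed]:
WWWWWWWWW
WWWWWWWWW
WRRRWWWWW
RRRRWWWWW
BRRRWWWWW
BRRRWWWWW
After op 2 paint(2,4,R):
WWWWWWWWW
WWWWWWWWW
WRRRRWWWW
RRRRWWWWW
BRRRWWWWW
BRRRWWWWW
After op 3 fill(0,1,R) [38 cells changed]:
RRRRRRRRR
RRRRRRRRR
RRRRRRRRR
RRRRRRRRR
BRRRRRRRR
BRRRRRRRR
After op 4 paint(4,7,G):
RRRRRRRRR
RRRRRRRRR
RRRRRRRRR
RRRRRRRRR
BRRRRRRGR
BRRRRRRRR

Answer: RRRRRRRRR
RRRRRRRRR
RRRRRRRRR
RRRRRRRRR
BRRRRRRGR
BRRRRRRRR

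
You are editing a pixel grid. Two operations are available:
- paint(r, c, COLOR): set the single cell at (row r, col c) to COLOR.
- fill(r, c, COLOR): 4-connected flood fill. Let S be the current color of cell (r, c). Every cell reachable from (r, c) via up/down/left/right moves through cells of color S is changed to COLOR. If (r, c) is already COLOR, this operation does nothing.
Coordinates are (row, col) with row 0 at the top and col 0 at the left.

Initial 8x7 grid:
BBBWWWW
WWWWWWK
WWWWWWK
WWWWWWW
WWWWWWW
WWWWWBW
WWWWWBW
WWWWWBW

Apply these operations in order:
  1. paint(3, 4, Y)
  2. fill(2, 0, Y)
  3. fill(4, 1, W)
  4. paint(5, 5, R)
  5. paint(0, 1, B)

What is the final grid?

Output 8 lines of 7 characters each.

After op 1 paint(3,4,Y):
BBBWWWW
WWWWWWK
WWWWWWK
WWWWYWW
WWWWWWW
WWWWWBW
WWWWWBW
WWWWWBW
After op 2 fill(2,0,Y) [47 cells changed]:
BBBYYYY
YYYYYYK
YYYYYYK
YYYYYYY
YYYYYYY
YYYYYBY
YYYYYBY
YYYYYBY
After op 3 fill(4,1,W) [48 cells changed]:
BBBWWWW
WWWWWWK
WWWWWWK
WWWWWWW
WWWWWWW
WWWWWBW
WWWWWBW
WWWWWBW
After op 4 paint(5,5,R):
BBBWWWW
WWWWWWK
WWWWWWK
WWWWWWW
WWWWWWW
WWWWWRW
WWWWWBW
WWWWWBW
After op 5 paint(0,1,B):
BBBWWWW
WWWWWWK
WWWWWWK
WWWWWWW
WWWWWWW
WWWWWRW
WWWWWBW
WWWWWBW

Answer: BBBWWWW
WWWWWWK
WWWWWWK
WWWWWWW
WWWWWWW
WWWWWRW
WWWWWBW
WWWWWBW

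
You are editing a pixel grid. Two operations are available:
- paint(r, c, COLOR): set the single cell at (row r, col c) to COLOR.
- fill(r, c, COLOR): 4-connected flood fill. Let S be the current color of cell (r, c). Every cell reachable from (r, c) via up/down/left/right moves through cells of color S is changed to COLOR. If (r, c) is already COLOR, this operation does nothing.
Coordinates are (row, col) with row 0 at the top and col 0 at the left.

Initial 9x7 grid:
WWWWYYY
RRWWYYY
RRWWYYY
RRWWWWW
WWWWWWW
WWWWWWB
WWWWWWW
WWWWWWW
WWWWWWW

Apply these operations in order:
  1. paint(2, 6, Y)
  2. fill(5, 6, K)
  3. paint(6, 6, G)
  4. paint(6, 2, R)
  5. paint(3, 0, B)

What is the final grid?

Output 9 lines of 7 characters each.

Answer: WWWWYYY
RRWWYYY
RRWWYYY
BRWWWWW
WWWWWWW
WWWWWWK
WWRWWWG
WWWWWWW
WWWWWWW

Derivation:
After op 1 paint(2,6,Y):
WWWWYYY
RRWWYYY
RRWWYYY
RRWWWWW
WWWWWWW
WWWWWWB
WWWWWWW
WWWWWWW
WWWWWWW
After op 2 fill(5,6,K) [1 cells changed]:
WWWWYYY
RRWWYYY
RRWWYYY
RRWWWWW
WWWWWWW
WWWWWWK
WWWWWWW
WWWWWWW
WWWWWWW
After op 3 paint(6,6,G):
WWWWYYY
RRWWYYY
RRWWYYY
RRWWWWW
WWWWWWW
WWWWWWK
WWWWWWG
WWWWWWW
WWWWWWW
After op 4 paint(6,2,R):
WWWWYYY
RRWWYYY
RRWWYYY
RRWWWWW
WWWWWWW
WWWWWWK
WWRWWWG
WWWWWWW
WWWWWWW
After op 5 paint(3,0,B):
WWWWYYY
RRWWYYY
RRWWYYY
BRWWWWW
WWWWWWW
WWWWWWK
WWRWWWG
WWWWWWW
WWWWWWW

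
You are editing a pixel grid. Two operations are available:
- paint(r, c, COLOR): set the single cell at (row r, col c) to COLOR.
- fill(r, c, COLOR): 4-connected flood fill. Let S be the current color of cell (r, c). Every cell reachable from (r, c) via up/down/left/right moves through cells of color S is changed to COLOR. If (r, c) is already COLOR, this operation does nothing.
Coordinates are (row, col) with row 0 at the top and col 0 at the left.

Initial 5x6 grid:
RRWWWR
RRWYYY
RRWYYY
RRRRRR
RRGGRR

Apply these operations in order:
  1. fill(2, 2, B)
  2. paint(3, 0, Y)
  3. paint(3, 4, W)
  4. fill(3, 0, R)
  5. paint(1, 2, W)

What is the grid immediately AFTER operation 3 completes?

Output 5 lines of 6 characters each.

After op 1 fill(2,2,B) [5 cells changed]:
RRBBBR
RRBYYY
RRBYYY
RRRRRR
RRGGRR
After op 2 paint(3,0,Y):
RRBBBR
RRBYYY
RRBYYY
YRRRRR
RRGGRR
After op 3 paint(3,4,W):
RRBBBR
RRBYYY
RRBYYY
YRRRWR
RRGGRR

Answer: RRBBBR
RRBYYY
RRBYYY
YRRRWR
RRGGRR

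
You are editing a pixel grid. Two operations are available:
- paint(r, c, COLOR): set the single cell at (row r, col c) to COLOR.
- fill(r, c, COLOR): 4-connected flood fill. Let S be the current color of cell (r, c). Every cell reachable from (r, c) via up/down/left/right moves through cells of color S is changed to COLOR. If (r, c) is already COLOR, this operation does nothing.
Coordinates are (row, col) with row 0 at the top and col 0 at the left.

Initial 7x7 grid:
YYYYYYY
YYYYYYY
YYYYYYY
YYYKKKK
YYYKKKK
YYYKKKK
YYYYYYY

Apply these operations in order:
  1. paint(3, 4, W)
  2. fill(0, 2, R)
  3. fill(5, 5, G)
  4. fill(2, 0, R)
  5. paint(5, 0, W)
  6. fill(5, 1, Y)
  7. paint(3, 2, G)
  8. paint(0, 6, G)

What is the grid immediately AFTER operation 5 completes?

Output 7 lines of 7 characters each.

Answer: RRRRRRR
RRRRRRR
RRRRRRR
RRRGWGG
RRRGGGG
WRRGGGG
RRRRRRR

Derivation:
After op 1 paint(3,4,W):
YYYYYYY
YYYYYYY
YYYYYYY
YYYKWKK
YYYKKKK
YYYKKKK
YYYYYYY
After op 2 fill(0,2,R) [37 cells changed]:
RRRRRRR
RRRRRRR
RRRRRRR
RRRKWKK
RRRKKKK
RRRKKKK
RRRRRRR
After op 3 fill(5,5,G) [11 cells changed]:
RRRRRRR
RRRRRRR
RRRRRRR
RRRGWGG
RRRGGGG
RRRGGGG
RRRRRRR
After op 4 fill(2,0,R) [0 cells changed]:
RRRRRRR
RRRRRRR
RRRRRRR
RRRGWGG
RRRGGGG
RRRGGGG
RRRRRRR
After op 5 paint(5,0,W):
RRRRRRR
RRRRRRR
RRRRRRR
RRRGWGG
RRRGGGG
WRRGGGG
RRRRRRR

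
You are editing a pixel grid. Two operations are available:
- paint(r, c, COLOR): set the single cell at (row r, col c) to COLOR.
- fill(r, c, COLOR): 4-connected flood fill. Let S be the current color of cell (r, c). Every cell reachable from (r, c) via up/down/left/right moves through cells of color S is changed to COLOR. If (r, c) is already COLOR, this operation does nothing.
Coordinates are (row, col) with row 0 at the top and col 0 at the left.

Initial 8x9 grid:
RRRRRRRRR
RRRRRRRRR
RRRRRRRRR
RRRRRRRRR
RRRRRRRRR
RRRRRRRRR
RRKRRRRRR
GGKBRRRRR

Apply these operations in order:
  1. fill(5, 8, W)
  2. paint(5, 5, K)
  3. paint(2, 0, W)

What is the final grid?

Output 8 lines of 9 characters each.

After op 1 fill(5,8,W) [67 cells changed]:
WWWWWWWWW
WWWWWWWWW
WWWWWWWWW
WWWWWWWWW
WWWWWWWWW
WWWWWWWWW
WWKWWWWWW
GGKBWWWWW
After op 2 paint(5,5,K):
WWWWWWWWW
WWWWWWWWW
WWWWWWWWW
WWWWWWWWW
WWWWWWWWW
WWWWWKWWW
WWKWWWWWW
GGKBWWWWW
After op 3 paint(2,0,W):
WWWWWWWWW
WWWWWWWWW
WWWWWWWWW
WWWWWWWWW
WWWWWWWWW
WWWWWKWWW
WWKWWWWWW
GGKBWWWWW

Answer: WWWWWWWWW
WWWWWWWWW
WWWWWWWWW
WWWWWWWWW
WWWWWWWWW
WWWWWKWWW
WWKWWWWWW
GGKBWWWWW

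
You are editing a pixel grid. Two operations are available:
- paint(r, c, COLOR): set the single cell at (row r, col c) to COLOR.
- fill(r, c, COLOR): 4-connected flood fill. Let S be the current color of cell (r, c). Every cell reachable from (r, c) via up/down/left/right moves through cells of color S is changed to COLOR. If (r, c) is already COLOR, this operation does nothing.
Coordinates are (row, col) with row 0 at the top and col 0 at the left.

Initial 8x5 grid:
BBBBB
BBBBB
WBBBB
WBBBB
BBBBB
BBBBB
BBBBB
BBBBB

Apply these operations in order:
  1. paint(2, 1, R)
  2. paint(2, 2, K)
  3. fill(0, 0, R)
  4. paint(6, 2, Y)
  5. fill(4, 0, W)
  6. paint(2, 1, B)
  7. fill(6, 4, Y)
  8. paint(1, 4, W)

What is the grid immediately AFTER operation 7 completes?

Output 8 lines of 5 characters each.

After op 1 paint(2,1,R):
BBBBB
BBBBB
WRBBB
WBBBB
BBBBB
BBBBB
BBBBB
BBBBB
After op 2 paint(2,2,K):
BBBBB
BBBBB
WRKBB
WBBBB
BBBBB
BBBBB
BBBBB
BBBBB
After op 3 fill(0,0,R) [36 cells changed]:
RRRRR
RRRRR
WRKRR
WRRRR
RRRRR
RRRRR
RRRRR
RRRRR
After op 4 paint(6,2,Y):
RRRRR
RRRRR
WRKRR
WRRRR
RRRRR
RRRRR
RRYRR
RRRRR
After op 5 fill(4,0,W) [36 cells changed]:
WWWWW
WWWWW
WWKWW
WWWWW
WWWWW
WWWWW
WWYWW
WWWWW
After op 6 paint(2,1,B):
WWWWW
WWWWW
WBKWW
WWWWW
WWWWW
WWWWW
WWYWW
WWWWW
After op 7 fill(6,4,Y) [37 cells changed]:
YYYYY
YYYYY
YBKYY
YYYYY
YYYYY
YYYYY
YYYYY
YYYYY

Answer: YYYYY
YYYYY
YBKYY
YYYYY
YYYYY
YYYYY
YYYYY
YYYYY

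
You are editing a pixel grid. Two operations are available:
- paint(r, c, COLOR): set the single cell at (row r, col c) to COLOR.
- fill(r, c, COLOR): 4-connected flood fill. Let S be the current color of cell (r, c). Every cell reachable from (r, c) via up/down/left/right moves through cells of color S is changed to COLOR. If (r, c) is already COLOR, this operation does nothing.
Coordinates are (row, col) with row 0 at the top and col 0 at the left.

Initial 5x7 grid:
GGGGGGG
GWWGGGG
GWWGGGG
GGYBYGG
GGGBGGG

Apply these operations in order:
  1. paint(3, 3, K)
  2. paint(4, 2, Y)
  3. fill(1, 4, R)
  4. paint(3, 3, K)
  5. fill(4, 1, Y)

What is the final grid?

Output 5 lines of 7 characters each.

After op 1 paint(3,3,K):
GGGGGGG
GWWGGGG
GWWGGGG
GGYKYGG
GGGBGGG
After op 2 paint(4,2,Y):
GGGGGGG
GWWGGGG
GWWGGGG
GGYKYGG
GGYBGGG
After op 3 fill(1,4,R) [26 cells changed]:
RRRRRRR
RWWRRRR
RWWRRRR
RRYKYRR
RRYBRRR
After op 4 paint(3,3,K):
RRRRRRR
RWWRRRR
RWWRRRR
RRYKYRR
RRYBRRR
After op 5 fill(4,1,Y) [26 cells changed]:
YYYYYYY
YWWYYYY
YWWYYYY
YYYKYYY
YYYBYYY

Answer: YYYYYYY
YWWYYYY
YWWYYYY
YYYKYYY
YYYBYYY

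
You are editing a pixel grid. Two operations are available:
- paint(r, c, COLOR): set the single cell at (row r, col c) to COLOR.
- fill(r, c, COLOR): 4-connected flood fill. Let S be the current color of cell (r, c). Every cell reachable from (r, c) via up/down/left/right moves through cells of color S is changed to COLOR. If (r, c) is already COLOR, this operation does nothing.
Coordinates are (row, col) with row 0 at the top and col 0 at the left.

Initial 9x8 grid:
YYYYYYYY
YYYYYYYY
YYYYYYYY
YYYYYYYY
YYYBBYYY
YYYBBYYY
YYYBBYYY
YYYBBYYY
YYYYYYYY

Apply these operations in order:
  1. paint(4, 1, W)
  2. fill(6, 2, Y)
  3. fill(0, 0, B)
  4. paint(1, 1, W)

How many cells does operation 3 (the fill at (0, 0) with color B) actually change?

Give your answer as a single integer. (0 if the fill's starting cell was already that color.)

Answer: 63

Derivation:
After op 1 paint(4,1,W):
YYYYYYYY
YYYYYYYY
YYYYYYYY
YYYYYYYY
YWYBBYYY
YYYBBYYY
YYYBBYYY
YYYBBYYY
YYYYYYYY
After op 2 fill(6,2,Y) [0 cells changed]:
YYYYYYYY
YYYYYYYY
YYYYYYYY
YYYYYYYY
YWYBBYYY
YYYBBYYY
YYYBBYYY
YYYBBYYY
YYYYYYYY
After op 3 fill(0,0,B) [63 cells changed]:
BBBBBBBB
BBBBBBBB
BBBBBBBB
BBBBBBBB
BWBBBBBB
BBBBBBBB
BBBBBBBB
BBBBBBBB
BBBBBBBB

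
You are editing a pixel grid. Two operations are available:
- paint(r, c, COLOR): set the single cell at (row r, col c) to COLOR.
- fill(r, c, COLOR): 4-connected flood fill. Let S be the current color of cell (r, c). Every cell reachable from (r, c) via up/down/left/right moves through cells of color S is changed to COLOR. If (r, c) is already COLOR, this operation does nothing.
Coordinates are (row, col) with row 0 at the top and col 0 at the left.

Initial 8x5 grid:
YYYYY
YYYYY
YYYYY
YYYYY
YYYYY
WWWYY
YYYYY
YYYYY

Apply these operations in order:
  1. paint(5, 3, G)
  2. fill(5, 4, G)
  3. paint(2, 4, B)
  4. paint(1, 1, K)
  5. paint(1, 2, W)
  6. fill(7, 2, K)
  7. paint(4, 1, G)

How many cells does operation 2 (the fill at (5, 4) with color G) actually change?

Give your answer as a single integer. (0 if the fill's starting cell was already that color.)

Answer: 36

Derivation:
After op 1 paint(5,3,G):
YYYYY
YYYYY
YYYYY
YYYYY
YYYYY
WWWGY
YYYYY
YYYYY
After op 2 fill(5,4,G) [36 cells changed]:
GGGGG
GGGGG
GGGGG
GGGGG
GGGGG
WWWGG
GGGGG
GGGGG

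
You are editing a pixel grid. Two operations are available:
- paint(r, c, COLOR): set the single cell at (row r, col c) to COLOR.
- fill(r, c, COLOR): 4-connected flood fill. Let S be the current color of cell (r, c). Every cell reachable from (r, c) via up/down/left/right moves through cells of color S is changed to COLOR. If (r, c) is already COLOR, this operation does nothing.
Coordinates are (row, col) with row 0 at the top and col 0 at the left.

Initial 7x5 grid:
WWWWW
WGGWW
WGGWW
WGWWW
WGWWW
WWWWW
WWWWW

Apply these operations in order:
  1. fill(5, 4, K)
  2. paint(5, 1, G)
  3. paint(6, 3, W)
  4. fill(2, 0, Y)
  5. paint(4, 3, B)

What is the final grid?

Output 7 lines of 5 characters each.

Answer: YYYYY
YGGYY
YGGYY
YGYYY
YGYBY
YGYYY
YYYWY

Derivation:
After op 1 fill(5,4,K) [29 cells changed]:
KKKKK
KGGKK
KGGKK
KGKKK
KGKKK
KKKKK
KKKKK
After op 2 paint(5,1,G):
KKKKK
KGGKK
KGGKK
KGKKK
KGKKK
KGKKK
KKKKK
After op 3 paint(6,3,W):
KKKKK
KGGKK
KGGKK
KGKKK
KGKKK
KGKKK
KKKWK
After op 4 fill(2,0,Y) [27 cells changed]:
YYYYY
YGGYY
YGGYY
YGYYY
YGYYY
YGYYY
YYYWY
After op 5 paint(4,3,B):
YYYYY
YGGYY
YGGYY
YGYYY
YGYBY
YGYYY
YYYWY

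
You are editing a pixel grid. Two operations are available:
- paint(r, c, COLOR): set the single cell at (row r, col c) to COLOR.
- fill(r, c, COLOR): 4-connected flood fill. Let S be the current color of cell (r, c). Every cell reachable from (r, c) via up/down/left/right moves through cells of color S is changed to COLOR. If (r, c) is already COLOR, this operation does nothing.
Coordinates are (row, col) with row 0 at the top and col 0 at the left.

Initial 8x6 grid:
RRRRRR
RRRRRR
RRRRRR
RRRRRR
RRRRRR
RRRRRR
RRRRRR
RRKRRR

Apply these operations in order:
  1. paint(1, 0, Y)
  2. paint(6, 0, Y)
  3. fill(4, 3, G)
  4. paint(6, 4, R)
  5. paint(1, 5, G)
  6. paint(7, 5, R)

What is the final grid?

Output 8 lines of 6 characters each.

Answer: GGGGGG
YGGGGG
GGGGGG
GGGGGG
GGGGGG
GGGGGG
YGGGRG
GGKGGR

Derivation:
After op 1 paint(1,0,Y):
RRRRRR
YRRRRR
RRRRRR
RRRRRR
RRRRRR
RRRRRR
RRRRRR
RRKRRR
After op 2 paint(6,0,Y):
RRRRRR
YRRRRR
RRRRRR
RRRRRR
RRRRRR
RRRRRR
YRRRRR
RRKRRR
After op 3 fill(4,3,G) [45 cells changed]:
GGGGGG
YGGGGG
GGGGGG
GGGGGG
GGGGGG
GGGGGG
YGGGGG
GGKGGG
After op 4 paint(6,4,R):
GGGGGG
YGGGGG
GGGGGG
GGGGGG
GGGGGG
GGGGGG
YGGGRG
GGKGGG
After op 5 paint(1,5,G):
GGGGGG
YGGGGG
GGGGGG
GGGGGG
GGGGGG
GGGGGG
YGGGRG
GGKGGG
After op 6 paint(7,5,R):
GGGGGG
YGGGGG
GGGGGG
GGGGGG
GGGGGG
GGGGGG
YGGGRG
GGKGGR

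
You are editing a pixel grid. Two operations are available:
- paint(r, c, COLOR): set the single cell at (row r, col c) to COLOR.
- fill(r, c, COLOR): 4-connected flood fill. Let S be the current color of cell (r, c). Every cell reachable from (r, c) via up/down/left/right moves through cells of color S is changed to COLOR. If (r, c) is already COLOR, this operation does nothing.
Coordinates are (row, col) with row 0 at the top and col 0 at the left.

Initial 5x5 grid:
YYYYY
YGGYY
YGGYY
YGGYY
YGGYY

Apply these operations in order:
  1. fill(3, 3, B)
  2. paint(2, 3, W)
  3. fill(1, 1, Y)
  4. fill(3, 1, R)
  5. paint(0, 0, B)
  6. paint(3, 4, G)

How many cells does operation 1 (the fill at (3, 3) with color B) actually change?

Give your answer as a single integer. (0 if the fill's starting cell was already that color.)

Answer: 17

Derivation:
After op 1 fill(3,3,B) [17 cells changed]:
BBBBB
BGGBB
BGGBB
BGGBB
BGGBB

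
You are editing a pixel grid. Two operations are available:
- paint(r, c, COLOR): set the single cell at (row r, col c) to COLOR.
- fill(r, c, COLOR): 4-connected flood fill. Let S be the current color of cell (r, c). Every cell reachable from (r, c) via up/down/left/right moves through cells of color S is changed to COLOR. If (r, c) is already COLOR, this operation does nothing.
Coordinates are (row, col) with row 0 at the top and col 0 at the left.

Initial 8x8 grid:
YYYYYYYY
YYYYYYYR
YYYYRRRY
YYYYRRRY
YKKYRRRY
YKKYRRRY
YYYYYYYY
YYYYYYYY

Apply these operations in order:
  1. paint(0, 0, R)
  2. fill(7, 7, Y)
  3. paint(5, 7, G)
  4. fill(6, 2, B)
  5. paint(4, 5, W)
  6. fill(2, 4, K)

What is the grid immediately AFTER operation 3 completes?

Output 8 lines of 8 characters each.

Answer: RYYYYYYY
YYYYYYYR
YYYYRRRY
YYYYRRRY
YKKYRRRY
YKKYRRRG
YYYYYYYY
YYYYYYYY

Derivation:
After op 1 paint(0,0,R):
RYYYYYYY
YYYYYYYR
YYYYRRRY
YYYYRRRY
YKKYRRRY
YKKYRRRY
YYYYYYYY
YYYYYYYY
After op 2 fill(7,7,Y) [0 cells changed]:
RYYYYYYY
YYYYYYYR
YYYYRRRY
YYYYRRRY
YKKYRRRY
YKKYRRRY
YYYYYYYY
YYYYYYYY
After op 3 paint(5,7,G):
RYYYYYYY
YYYYYYYR
YYYYRRRY
YYYYRRRY
YKKYRRRY
YKKYRRRG
YYYYYYYY
YYYYYYYY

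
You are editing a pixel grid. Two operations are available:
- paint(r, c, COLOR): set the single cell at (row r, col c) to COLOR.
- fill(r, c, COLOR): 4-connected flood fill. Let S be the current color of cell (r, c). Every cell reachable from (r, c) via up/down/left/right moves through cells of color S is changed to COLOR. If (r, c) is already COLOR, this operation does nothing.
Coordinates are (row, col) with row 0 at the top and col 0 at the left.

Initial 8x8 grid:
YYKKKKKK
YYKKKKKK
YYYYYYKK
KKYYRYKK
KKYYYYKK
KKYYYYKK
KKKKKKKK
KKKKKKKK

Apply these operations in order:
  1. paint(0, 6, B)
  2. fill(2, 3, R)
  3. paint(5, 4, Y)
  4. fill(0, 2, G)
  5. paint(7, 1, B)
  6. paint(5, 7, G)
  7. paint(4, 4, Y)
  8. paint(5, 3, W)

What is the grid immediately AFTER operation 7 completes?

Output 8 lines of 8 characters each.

Answer: RRGGGGBG
RRGGGGGG
RRRRRRGG
GGRRRRGG
GGRRYRGG
GGRRYRGG
GGGGGGGG
GBGGGGGG

Derivation:
After op 1 paint(0,6,B):
YYKKKKBK
YYKKKKKK
YYYYYYKK
KKYYRYKK
KKYYYYKK
KKYYYYKK
KKKKKKKK
KKKKKKKK
After op 2 fill(2,3,R) [21 cells changed]:
RRKKKKBK
RRKKKKKK
RRRRRRKK
KKRRRRKK
KKRRRRKK
KKRRRRKK
KKKKKKKK
KKKKKKKK
After op 3 paint(5,4,Y):
RRKKKKBK
RRKKKKKK
RRRRRRKK
KKRRRRKK
KKRRRRKK
KKRRYRKK
KKKKKKKK
KKKKKKKK
After op 4 fill(0,2,G) [41 cells changed]:
RRGGGGBG
RRGGGGGG
RRRRRRGG
GGRRRRGG
GGRRRRGG
GGRRYRGG
GGGGGGGG
GGGGGGGG
After op 5 paint(7,1,B):
RRGGGGBG
RRGGGGGG
RRRRRRGG
GGRRRRGG
GGRRRRGG
GGRRYRGG
GGGGGGGG
GBGGGGGG
After op 6 paint(5,7,G):
RRGGGGBG
RRGGGGGG
RRRRRRGG
GGRRRRGG
GGRRRRGG
GGRRYRGG
GGGGGGGG
GBGGGGGG
After op 7 paint(4,4,Y):
RRGGGGBG
RRGGGGGG
RRRRRRGG
GGRRRRGG
GGRRYRGG
GGRRYRGG
GGGGGGGG
GBGGGGGG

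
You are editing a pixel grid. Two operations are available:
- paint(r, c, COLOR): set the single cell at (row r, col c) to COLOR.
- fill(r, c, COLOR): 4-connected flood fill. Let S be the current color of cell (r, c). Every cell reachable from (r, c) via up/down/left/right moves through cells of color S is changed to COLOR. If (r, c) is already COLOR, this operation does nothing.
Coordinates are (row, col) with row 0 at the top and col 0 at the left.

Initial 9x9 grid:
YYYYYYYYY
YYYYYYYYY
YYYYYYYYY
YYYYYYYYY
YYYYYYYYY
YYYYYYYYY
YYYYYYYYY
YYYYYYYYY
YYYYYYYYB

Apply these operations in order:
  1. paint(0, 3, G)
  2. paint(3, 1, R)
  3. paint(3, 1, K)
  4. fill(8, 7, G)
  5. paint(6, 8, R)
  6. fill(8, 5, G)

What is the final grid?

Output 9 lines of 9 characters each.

After op 1 paint(0,3,G):
YYYGYYYYY
YYYYYYYYY
YYYYYYYYY
YYYYYYYYY
YYYYYYYYY
YYYYYYYYY
YYYYYYYYY
YYYYYYYYY
YYYYYYYYB
After op 2 paint(3,1,R):
YYYGYYYYY
YYYYYYYYY
YYYYYYYYY
YRYYYYYYY
YYYYYYYYY
YYYYYYYYY
YYYYYYYYY
YYYYYYYYY
YYYYYYYYB
After op 3 paint(3,1,K):
YYYGYYYYY
YYYYYYYYY
YYYYYYYYY
YKYYYYYYY
YYYYYYYYY
YYYYYYYYY
YYYYYYYYY
YYYYYYYYY
YYYYYYYYB
After op 4 fill(8,7,G) [78 cells changed]:
GGGGGGGGG
GGGGGGGGG
GGGGGGGGG
GKGGGGGGG
GGGGGGGGG
GGGGGGGGG
GGGGGGGGG
GGGGGGGGG
GGGGGGGGB
After op 5 paint(6,8,R):
GGGGGGGGG
GGGGGGGGG
GGGGGGGGG
GKGGGGGGG
GGGGGGGGG
GGGGGGGGG
GGGGGGGGR
GGGGGGGGG
GGGGGGGGB
After op 6 fill(8,5,G) [0 cells changed]:
GGGGGGGGG
GGGGGGGGG
GGGGGGGGG
GKGGGGGGG
GGGGGGGGG
GGGGGGGGG
GGGGGGGGR
GGGGGGGGG
GGGGGGGGB

Answer: GGGGGGGGG
GGGGGGGGG
GGGGGGGGG
GKGGGGGGG
GGGGGGGGG
GGGGGGGGG
GGGGGGGGR
GGGGGGGGG
GGGGGGGGB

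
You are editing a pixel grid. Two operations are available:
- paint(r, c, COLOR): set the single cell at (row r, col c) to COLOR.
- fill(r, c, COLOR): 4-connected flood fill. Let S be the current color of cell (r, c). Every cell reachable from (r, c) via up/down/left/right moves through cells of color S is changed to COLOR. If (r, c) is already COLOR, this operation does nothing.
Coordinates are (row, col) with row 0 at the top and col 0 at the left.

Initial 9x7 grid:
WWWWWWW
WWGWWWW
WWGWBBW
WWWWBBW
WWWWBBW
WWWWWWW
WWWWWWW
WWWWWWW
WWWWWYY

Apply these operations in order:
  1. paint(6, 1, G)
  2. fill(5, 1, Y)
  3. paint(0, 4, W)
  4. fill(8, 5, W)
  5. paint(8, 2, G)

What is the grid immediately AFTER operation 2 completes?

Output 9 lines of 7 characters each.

After op 1 paint(6,1,G):
WWWWWWW
WWGWWWW
WWGWBBW
WWWWBBW
WWWWBBW
WWWWWWW
WGWWWWW
WWWWWWW
WWWWWYY
After op 2 fill(5,1,Y) [52 cells changed]:
YYYYYYY
YYGYYYY
YYGYBBY
YYYYBBY
YYYYBBY
YYYYYYY
YGYYYYY
YYYYYYY
YYYYYYY

Answer: YYYYYYY
YYGYYYY
YYGYBBY
YYYYBBY
YYYYBBY
YYYYYYY
YGYYYYY
YYYYYYY
YYYYYYY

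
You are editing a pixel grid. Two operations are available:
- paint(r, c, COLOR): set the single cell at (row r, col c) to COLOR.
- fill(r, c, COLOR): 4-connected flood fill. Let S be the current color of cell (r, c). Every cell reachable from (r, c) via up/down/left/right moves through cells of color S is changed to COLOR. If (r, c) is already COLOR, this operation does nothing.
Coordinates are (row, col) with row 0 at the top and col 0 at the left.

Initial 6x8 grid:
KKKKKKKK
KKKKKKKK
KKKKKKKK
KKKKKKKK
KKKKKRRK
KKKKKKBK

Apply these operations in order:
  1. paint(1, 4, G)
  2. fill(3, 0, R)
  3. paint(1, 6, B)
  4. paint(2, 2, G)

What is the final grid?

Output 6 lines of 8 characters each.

Answer: RRRRRRRR
RRRRGRBR
RRGRRRRR
RRRRRRRR
RRRRRRRR
RRRRRRBR

Derivation:
After op 1 paint(1,4,G):
KKKKKKKK
KKKKGKKK
KKKKKKKK
KKKKKKKK
KKKKKRRK
KKKKKKBK
After op 2 fill(3,0,R) [44 cells changed]:
RRRRRRRR
RRRRGRRR
RRRRRRRR
RRRRRRRR
RRRRRRRR
RRRRRRBR
After op 3 paint(1,6,B):
RRRRRRRR
RRRRGRBR
RRRRRRRR
RRRRRRRR
RRRRRRRR
RRRRRRBR
After op 4 paint(2,2,G):
RRRRRRRR
RRRRGRBR
RRGRRRRR
RRRRRRRR
RRRRRRRR
RRRRRRBR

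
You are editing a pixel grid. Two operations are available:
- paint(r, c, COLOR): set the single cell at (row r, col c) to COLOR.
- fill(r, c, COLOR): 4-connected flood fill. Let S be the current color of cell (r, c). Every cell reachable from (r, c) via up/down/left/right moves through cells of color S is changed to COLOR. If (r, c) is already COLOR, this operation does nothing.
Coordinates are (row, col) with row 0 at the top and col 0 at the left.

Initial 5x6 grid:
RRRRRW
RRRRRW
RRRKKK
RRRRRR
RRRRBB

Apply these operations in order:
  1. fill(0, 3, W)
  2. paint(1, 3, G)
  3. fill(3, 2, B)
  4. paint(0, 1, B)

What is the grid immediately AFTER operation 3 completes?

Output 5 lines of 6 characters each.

Answer: BBBBBB
BBBGBB
BBBKKK
BBBBBB
BBBBBB

Derivation:
After op 1 fill(0,3,W) [23 cells changed]:
WWWWWW
WWWWWW
WWWKKK
WWWWWW
WWWWBB
After op 2 paint(1,3,G):
WWWWWW
WWWGWW
WWWKKK
WWWWWW
WWWWBB
After op 3 fill(3,2,B) [24 cells changed]:
BBBBBB
BBBGBB
BBBKKK
BBBBBB
BBBBBB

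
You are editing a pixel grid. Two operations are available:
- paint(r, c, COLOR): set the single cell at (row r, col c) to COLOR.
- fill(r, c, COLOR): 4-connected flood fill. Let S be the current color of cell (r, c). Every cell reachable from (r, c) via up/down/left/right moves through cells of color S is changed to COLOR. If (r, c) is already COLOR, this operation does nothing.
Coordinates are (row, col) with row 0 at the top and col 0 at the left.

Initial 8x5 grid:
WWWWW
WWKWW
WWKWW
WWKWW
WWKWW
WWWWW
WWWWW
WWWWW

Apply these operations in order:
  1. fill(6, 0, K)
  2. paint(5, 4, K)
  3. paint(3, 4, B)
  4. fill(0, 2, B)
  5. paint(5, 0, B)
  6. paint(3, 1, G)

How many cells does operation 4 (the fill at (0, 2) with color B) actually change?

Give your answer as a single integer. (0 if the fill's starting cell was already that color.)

After op 1 fill(6,0,K) [36 cells changed]:
KKKKK
KKKKK
KKKKK
KKKKK
KKKKK
KKKKK
KKKKK
KKKKK
After op 2 paint(5,4,K):
KKKKK
KKKKK
KKKKK
KKKKK
KKKKK
KKKKK
KKKKK
KKKKK
After op 3 paint(3,4,B):
KKKKK
KKKKK
KKKKK
KKKKB
KKKKK
KKKKK
KKKKK
KKKKK
After op 4 fill(0,2,B) [39 cells changed]:
BBBBB
BBBBB
BBBBB
BBBBB
BBBBB
BBBBB
BBBBB
BBBBB

Answer: 39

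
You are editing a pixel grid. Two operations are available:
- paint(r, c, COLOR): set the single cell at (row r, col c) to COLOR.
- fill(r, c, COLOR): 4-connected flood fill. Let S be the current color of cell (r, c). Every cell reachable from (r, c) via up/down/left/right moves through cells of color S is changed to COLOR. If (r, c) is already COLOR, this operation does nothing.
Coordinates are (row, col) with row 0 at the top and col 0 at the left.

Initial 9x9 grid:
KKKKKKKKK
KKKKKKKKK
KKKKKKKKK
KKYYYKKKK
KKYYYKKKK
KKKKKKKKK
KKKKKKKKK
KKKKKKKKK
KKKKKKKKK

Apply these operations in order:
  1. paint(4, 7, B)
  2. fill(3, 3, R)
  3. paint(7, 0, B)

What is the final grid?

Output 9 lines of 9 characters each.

After op 1 paint(4,7,B):
KKKKKKKKK
KKKKKKKKK
KKKKKKKKK
KKYYYKKKK
KKYYYKKBK
KKKKKKKKK
KKKKKKKKK
KKKKKKKKK
KKKKKKKKK
After op 2 fill(3,3,R) [6 cells changed]:
KKKKKKKKK
KKKKKKKKK
KKKKKKKKK
KKRRRKKKK
KKRRRKKBK
KKKKKKKKK
KKKKKKKKK
KKKKKKKKK
KKKKKKKKK
After op 3 paint(7,0,B):
KKKKKKKKK
KKKKKKKKK
KKKKKKKKK
KKRRRKKKK
KKRRRKKBK
KKKKKKKKK
KKKKKKKKK
BKKKKKKKK
KKKKKKKKK

Answer: KKKKKKKKK
KKKKKKKKK
KKKKKKKKK
KKRRRKKKK
KKRRRKKBK
KKKKKKKKK
KKKKKKKKK
BKKKKKKKK
KKKKKKKKK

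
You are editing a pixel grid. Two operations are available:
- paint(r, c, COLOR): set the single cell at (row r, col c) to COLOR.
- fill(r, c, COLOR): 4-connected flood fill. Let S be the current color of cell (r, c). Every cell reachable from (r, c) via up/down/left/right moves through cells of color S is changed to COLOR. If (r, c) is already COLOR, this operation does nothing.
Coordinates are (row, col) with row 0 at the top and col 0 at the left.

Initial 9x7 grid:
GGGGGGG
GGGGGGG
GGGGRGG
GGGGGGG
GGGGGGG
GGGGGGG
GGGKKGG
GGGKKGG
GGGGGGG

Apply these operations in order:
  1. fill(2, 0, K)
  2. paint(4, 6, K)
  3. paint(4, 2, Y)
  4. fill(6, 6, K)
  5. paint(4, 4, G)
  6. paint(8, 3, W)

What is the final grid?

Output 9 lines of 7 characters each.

After op 1 fill(2,0,K) [58 cells changed]:
KKKKKKK
KKKKKKK
KKKKRKK
KKKKKKK
KKKKKKK
KKKKKKK
KKKKKKK
KKKKKKK
KKKKKKK
After op 2 paint(4,6,K):
KKKKKKK
KKKKKKK
KKKKRKK
KKKKKKK
KKKKKKK
KKKKKKK
KKKKKKK
KKKKKKK
KKKKKKK
After op 3 paint(4,2,Y):
KKKKKKK
KKKKKKK
KKKKRKK
KKKKKKK
KKYKKKK
KKKKKKK
KKKKKKK
KKKKKKK
KKKKKKK
After op 4 fill(6,6,K) [0 cells changed]:
KKKKKKK
KKKKKKK
KKKKRKK
KKKKKKK
KKYKKKK
KKKKKKK
KKKKKKK
KKKKKKK
KKKKKKK
After op 5 paint(4,4,G):
KKKKKKK
KKKKKKK
KKKKRKK
KKKKKKK
KKYKGKK
KKKKKKK
KKKKKKK
KKKKKKK
KKKKKKK
After op 6 paint(8,3,W):
KKKKKKK
KKKKKKK
KKKKRKK
KKKKKKK
KKYKGKK
KKKKKKK
KKKKKKK
KKKKKKK
KKKWKKK

Answer: KKKKKKK
KKKKKKK
KKKKRKK
KKKKKKK
KKYKGKK
KKKKKKK
KKKKKKK
KKKKKKK
KKKWKKK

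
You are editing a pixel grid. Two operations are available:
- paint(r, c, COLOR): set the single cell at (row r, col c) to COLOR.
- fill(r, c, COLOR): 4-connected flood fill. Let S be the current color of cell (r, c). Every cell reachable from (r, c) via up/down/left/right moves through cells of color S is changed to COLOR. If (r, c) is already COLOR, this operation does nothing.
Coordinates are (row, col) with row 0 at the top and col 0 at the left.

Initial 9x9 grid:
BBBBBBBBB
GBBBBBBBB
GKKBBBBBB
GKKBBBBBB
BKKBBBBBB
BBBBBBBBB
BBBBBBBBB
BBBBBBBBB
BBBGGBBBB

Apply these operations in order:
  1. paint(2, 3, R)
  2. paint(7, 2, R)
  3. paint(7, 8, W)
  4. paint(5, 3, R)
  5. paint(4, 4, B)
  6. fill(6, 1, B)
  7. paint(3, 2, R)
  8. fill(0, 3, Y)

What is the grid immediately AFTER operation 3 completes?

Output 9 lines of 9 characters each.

After op 1 paint(2,3,R):
BBBBBBBBB
GBBBBBBBB
GKKRBBBBB
GKKBBBBBB
BKKBBBBBB
BBBBBBBBB
BBBBBBBBB
BBBBBBBBB
BBBGGBBBB
After op 2 paint(7,2,R):
BBBBBBBBB
GBBBBBBBB
GKKRBBBBB
GKKBBBBBB
BKKBBBBBB
BBBBBBBBB
BBBBBBBBB
BBRBBBBBB
BBBGGBBBB
After op 3 paint(7,8,W):
BBBBBBBBB
GBBBBBBBB
GKKRBBBBB
GKKBBBBBB
BKKBBBBBB
BBBBBBBBB
BBBBBBBBB
BBRBBBBBW
BBBGGBBBB

Answer: BBBBBBBBB
GBBBBBBBB
GKKRBBBBB
GKKBBBBBB
BKKBBBBBB
BBBBBBBBB
BBBBBBBBB
BBRBBBBBW
BBBGGBBBB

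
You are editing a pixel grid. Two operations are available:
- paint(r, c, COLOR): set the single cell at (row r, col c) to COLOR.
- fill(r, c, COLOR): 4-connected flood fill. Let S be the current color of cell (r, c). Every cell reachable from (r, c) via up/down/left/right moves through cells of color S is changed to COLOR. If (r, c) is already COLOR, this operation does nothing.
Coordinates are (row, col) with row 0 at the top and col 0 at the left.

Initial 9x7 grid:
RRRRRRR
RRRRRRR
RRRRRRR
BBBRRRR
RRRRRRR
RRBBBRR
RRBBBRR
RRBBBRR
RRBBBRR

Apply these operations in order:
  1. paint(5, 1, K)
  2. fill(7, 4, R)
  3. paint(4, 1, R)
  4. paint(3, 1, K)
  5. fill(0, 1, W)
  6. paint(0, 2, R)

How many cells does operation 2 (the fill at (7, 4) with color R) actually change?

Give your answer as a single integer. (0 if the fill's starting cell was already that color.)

Answer: 12

Derivation:
After op 1 paint(5,1,K):
RRRRRRR
RRRRRRR
RRRRRRR
BBBRRRR
RRRRRRR
RKBBBRR
RRBBBRR
RRBBBRR
RRBBBRR
After op 2 fill(7,4,R) [12 cells changed]:
RRRRRRR
RRRRRRR
RRRRRRR
BBBRRRR
RRRRRRR
RKRRRRR
RRRRRRR
RRRRRRR
RRRRRRR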